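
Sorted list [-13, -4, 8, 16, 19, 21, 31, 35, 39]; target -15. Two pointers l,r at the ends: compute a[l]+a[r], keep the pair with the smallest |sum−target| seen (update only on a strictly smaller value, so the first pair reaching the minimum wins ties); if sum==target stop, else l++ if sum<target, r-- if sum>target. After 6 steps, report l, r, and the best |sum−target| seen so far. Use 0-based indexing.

[0,8] -13+39=26 d=41 * → r--
[0,7] -13+35=22 d=37 * → r--
[0,6] -13+31=18 d=33 * → r--
[0,5] -13+21=8 d=23 * → r--
[0,4] -13+19=6 d=21 * → r--
[0,3] -13+16=3 d=18 * → r--

l=0, r=2, best |Δ|=18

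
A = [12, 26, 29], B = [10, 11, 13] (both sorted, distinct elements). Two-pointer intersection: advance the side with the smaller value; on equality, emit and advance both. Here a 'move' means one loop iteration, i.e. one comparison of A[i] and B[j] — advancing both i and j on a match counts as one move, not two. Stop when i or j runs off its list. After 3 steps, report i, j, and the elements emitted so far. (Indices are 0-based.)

i=0 j=0: 12>10, j++
i=0 j=1: 12>11, j++
i=0 j=2: 12<13, i++

i=1, j=2, emitted=[]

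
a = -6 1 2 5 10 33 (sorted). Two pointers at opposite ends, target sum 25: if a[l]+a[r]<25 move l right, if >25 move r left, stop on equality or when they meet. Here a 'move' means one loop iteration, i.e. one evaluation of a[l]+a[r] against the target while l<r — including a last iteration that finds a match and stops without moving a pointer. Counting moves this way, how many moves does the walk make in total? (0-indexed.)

l=0 r=5: -6+33=27 >25, r--
l=0 r=4: -6+10=4 <25, l++
l=1 r=4: 1+10=11 <25, l++
l=2 r=4: 2+10=12 <25, l++
l=3 r=4: 5+10=15 <25, l++

5 moves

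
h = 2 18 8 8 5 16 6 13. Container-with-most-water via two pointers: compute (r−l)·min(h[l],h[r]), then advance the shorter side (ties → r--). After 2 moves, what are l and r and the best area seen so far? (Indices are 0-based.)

l=1, r=6, best area=78

l=0 r=7: min(2,13)*7=14 best=14 *, l++
l=1 r=7: min(18,13)*6=78 best=78 *, r--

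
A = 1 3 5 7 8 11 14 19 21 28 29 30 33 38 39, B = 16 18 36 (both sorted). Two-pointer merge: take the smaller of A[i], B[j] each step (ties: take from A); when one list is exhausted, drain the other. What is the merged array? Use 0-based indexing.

[i=0,j=0] A[i]=1<=B[j]=16 take 1 → i++
[i=1,j=0] A[i]=3<=B[j]=16 take 3 → i++
[i=2,j=0] A[i]=5<=B[j]=16 take 5 → i++
[i=3,j=0] A[i]=7<=B[j]=16 take 7 → i++
[i=4,j=0] A[i]=8<=B[j]=16 take 8 → i++
[i=5,j=0] A[i]=11<=B[j]=16 take 11 → i++
[i=6,j=0] A[i]=14<=B[j]=16 take 14 → i++
[i=7,j=0] A[i]=19>B[j]=16 take 16 → j++
[i=7,j=1] A[i]=19>B[j]=18 take 18 → j++
[i=7,j=2] A[i]=19<=B[j]=36 take 19 → i++
[i=8,j=2] A[i]=21<=B[j]=36 take 21 → i++
[i=9,j=2] A[i]=28<=B[j]=36 take 28 → i++
[i=10,j=2] A[i]=29<=B[j]=36 take 29 → i++
[i=11,j=2] A[i]=30<=B[j]=36 take 30 → i++
[i=12,j=2] A[i]=33<=B[j]=36 take 33 → i++
[i=13,j=2] A[i]=38>B[j]=36 take 36 → j++
[i=13,j=3] B done, take A[i]=38 → i++
[i=14,j=3] B done, take A[i]=39 → i++

[1, 3, 5, 7, 8, 11, 14, 16, 18, 19, 21, 28, 29, 30, 33, 36, 38, 39]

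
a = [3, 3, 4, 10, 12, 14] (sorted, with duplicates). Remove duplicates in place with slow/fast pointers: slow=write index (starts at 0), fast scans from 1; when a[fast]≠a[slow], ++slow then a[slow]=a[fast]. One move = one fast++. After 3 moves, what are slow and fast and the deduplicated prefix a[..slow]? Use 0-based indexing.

(s=0,f=1) a[fast]=3=a[slow] dup → fast++
(s=0,f=2) a[fast]=4≠a[slow]=3 write a[1]=4 → slow++,fast++
(s=1,f=3) a[fast]=10≠a[slow]=4 write a[2]=10 → slow++,fast++

slow=2, fast=4, prefix=[3, 4, 10]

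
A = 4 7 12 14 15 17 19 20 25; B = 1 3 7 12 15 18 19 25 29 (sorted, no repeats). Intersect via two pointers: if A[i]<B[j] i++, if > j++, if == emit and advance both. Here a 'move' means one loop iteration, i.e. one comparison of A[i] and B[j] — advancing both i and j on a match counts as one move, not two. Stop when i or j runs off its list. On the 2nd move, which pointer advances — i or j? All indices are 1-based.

j

[i=1,j=1] 4>1 → j++
[i=1,j=2] 4>3 → j++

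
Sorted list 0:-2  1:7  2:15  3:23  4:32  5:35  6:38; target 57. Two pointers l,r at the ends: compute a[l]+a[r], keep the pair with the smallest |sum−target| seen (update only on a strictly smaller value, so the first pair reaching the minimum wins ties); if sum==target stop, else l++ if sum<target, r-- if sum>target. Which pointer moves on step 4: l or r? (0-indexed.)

[0,6] -2+38=36 d=21 * → l++
[1,6] 7+38=45 d=12 * → l++
[2,6] 15+38=53 d=4 * → l++
[3,6] 23+38=61 d=4 → r--

r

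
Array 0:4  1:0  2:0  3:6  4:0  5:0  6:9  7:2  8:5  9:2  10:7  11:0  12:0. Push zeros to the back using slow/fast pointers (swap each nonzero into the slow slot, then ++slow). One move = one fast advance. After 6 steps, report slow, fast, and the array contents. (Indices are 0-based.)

(s=0,f=0) a[fast]=4≠0 swap→a[0]=4 → slow++,fast++
(s=1,f=1) a[fast]=0 → fast++
(s=1,f=2) a[fast]=0 → fast++
(s=1,f=3) a[fast]=6≠0 swap→a[1]=6 → slow++,fast++
(s=2,f=4) a[fast]=0 → fast++
(s=2,f=5) a[fast]=0 → fast++

slow=2, fast=6, a=[4, 6, 0, 0, 0, 0, 9, 2, 5, 2, 7, 0, 0]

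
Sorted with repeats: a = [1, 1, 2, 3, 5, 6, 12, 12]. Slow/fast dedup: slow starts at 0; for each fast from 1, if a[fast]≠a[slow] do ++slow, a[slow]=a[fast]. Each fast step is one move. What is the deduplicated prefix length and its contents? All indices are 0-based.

slow=0 fast=1: a[fast]=1=a[slow] dup, fast++
slow=0 fast=2: a[fast]=2≠a[slow]=1 write a[1]=2, slow++,fast++
slow=1 fast=3: a[fast]=3≠a[slow]=2 write a[2]=3, slow++,fast++
slow=2 fast=4: a[fast]=5≠a[slow]=3 write a[3]=5, slow++,fast++
slow=3 fast=5: a[fast]=6≠a[slow]=5 write a[4]=6, slow++,fast++
slow=4 fast=6: a[fast]=12≠a[slow]=6 write a[5]=12, slow++,fast++
slow=5 fast=7: a[fast]=12=a[slow] dup, fast++

length 6; prefix = [1, 2, 3, 5, 6, 12]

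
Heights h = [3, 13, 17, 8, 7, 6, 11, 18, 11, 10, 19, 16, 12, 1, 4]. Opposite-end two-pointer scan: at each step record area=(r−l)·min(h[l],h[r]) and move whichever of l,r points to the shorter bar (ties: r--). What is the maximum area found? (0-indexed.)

[0,14] min(3,4)*14=42 best=42 * → l++
[1,14] min(13,4)*13=52 best=52 * → r--
[1,13] min(13,1)*12=12 best=52 → r--
[1,12] min(13,12)*11=132 best=132 * → r--
[1,11] min(13,16)*10=130 best=132 → l++
[2,11] min(17,16)*9=144 best=144 * → r--
[2,10] min(17,19)*8=136 best=144 → l++
[3,10] min(8,19)*7=56 best=144 → l++
[4,10] min(7,19)*6=42 best=144 → l++
[5,10] min(6,19)*5=30 best=144 → l++
[6,10] min(11,19)*4=44 best=144 → l++
[7,10] min(18,19)*3=54 best=144 → l++
[8,10] min(11,19)*2=22 best=144 → l++
[9,10] min(10,19)*1=10 best=144 → l++

max area = 144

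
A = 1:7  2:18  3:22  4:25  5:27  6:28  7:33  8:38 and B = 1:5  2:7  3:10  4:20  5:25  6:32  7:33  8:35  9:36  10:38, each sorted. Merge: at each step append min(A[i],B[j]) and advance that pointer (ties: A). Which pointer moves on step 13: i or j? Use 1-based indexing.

i

i=1 j=1: A[i]=7>B[j]=5 take 5, j++
i=1 j=2: A[i]=7<=B[j]=7 take 7, i++
i=2 j=2: A[i]=18>B[j]=7 take 7, j++
i=2 j=3: A[i]=18>B[j]=10 take 10, j++
i=2 j=4: A[i]=18<=B[j]=20 take 18, i++
i=3 j=4: A[i]=22>B[j]=20 take 20, j++
i=3 j=5: A[i]=22<=B[j]=25 take 22, i++
i=4 j=5: A[i]=25<=B[j]=25 take 25, i++
i=5 j=5: A[i]=27>B[j]=25 take 25, j++
i=5 j=6: A[i]=27<=B[j]=32 take 27, i++
i=6 j=6: A[i]=28<=B[j]=32 take 28, i++
i=7 j=6: A[i]=33>B[j]=32 take 32, j++
i=7 j=7: A[i]=33<=B[j]=33 take 33, i++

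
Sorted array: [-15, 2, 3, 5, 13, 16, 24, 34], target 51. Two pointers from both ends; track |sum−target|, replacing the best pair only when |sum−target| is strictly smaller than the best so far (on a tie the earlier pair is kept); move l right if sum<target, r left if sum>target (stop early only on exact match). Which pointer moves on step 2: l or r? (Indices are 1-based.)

l

l=1 r=8: -15+34=19 d=32 *, l++
l=2 r=8: 2+34=36 d=15 *, l++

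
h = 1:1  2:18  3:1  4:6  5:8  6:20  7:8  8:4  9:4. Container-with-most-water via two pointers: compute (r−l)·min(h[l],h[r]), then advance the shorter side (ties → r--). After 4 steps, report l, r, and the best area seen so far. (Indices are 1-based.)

l=2, r=6, best area=40

l=1 r=9: min(1,4)*8=8 best=8 *, l++
l=2 r=9: min(18,4)*7=28 best=28 *, r--
l=2 r=8: min(18,4)*6=24 best=28, r--
l=2 r=7: min(18,8)*5=40 best=40 *, r--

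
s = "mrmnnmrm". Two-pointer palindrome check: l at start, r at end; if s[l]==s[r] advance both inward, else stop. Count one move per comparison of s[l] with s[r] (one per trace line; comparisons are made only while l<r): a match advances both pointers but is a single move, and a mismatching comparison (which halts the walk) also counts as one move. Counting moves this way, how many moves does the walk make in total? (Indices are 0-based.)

[0,7] 'm'=='m' → l++,r--
[1,6] 'r'=='r' → l++,r--
[2,5] 'm'=='m' → l++,r--
[3,4] 'n'=='n' → l++,r--

4 moves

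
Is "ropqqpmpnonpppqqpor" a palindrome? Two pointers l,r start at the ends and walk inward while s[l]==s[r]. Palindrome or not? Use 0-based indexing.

not a palindrome (mismatch at 6,12)

[0,18] 'r'=='r' → l++,r--
[1,17] 'o'=='o' → l++,r--
[2,16] 'p'=='p' → l++,r--
[3,15] 'q'=='q' → l++,r--
[4,14] 'q'=='q' → l++,r--
[5,13] 'p'=='p' → l++,r--
[6,12] 'm'!='p' → stop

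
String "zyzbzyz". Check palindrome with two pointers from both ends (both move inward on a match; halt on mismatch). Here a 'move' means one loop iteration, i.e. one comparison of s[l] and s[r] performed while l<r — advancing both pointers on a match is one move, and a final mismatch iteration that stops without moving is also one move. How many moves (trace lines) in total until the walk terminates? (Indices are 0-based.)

l=0 r=6: 'z'=='z', l++,r--
l=1 r=5: 'y'=='y', l++,r--
l=2 r=4: 'z'=='z', l++,r--

3 moves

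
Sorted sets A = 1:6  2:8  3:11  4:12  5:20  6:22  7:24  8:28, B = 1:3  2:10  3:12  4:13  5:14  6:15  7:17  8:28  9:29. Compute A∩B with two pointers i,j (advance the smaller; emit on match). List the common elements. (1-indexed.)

[i=1,j=1] 6>3 → j++
[i=1,j=2] 6<10 → i++
[i=2,j=2] 8<10 → i++
[i=3,j=2] 11>10 → j++
[i=3,j=3] 11<12 → i++
[i=4,j=3] 12==12 emit → i++,j++
[i=5,j=4] 20>13 → j++
[i=5,j=5] 20>14 → j++
[i=5,j=6] 20>15 → j++
[i=5,j=7] 20>17 → j++
[i=5,j=8] 20<28 → i++
[i=6,j=8] 22<28 → i++
[i=7,j=8] 24<28 → i++
[i=8,j=8] 28==28 emit → i++,j++

intersection = [12, 28]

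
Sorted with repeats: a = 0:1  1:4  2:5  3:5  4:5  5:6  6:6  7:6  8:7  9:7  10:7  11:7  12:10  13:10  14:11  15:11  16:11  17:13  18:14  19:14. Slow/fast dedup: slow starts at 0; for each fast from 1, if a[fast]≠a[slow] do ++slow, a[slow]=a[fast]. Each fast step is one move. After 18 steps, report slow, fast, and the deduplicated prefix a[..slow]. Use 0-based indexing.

slow=0 fast=1: a[fast]=4≠a[slow]=1 write a[1]=4, slow++,fast++
slow=1 fast=2: a[fast]=5≠a[slow]=4 write a[2]=5, slow++,fast++
slow=2 fast=3: a[fast]=5=a[slow] dup, fast++
slow=2 fast=4: a[fast]=5=a[slow] dup, fast++
slow=2 fast=5: a[fast]=6≠a[slow]=5 write a[3]=6, slow++,fast++
slow=3 fast=6: a[fast]=6=a[slow] dup, fast++
slow=3 fast=7: a[fast]=6=a[slow] dup, fast++
slow=3 fast=8: a[fast]=7≠a[slow]=6 write a[4]=7, slow++,fast++
slow=4 fast=9: a[fast]=7=a[slow] dup, fast++
slow=4 fast=10: a[fast]=7=a[slow] dup, fast++
slow=4 fast=11: a[fast]=7=a[slow] dup, fast++
slow=4 fast=12: a[fast]=10≠a[slow]=7 write a[5]=10, slow++,fast++
slow=5 fast=13: a[fast]=10=a[slow] dup, fast++
slow=5 fast=14: a[fast]=11≠a[slow]=10 write a[6]=11, slow++,fast++
slow=6 fast=15: a[fast]=11=a[slow] dup, fast++
slow=6 fast=16: a[fast]=11=a[slow] dup, fast++
slow=6 fast=17: a[fast]=13≠a[slow]=11 write a[7]=13, slow++,fast++
slow=7 fast=18: a[fast]=14≠a[slow]=13 write a[8]=14, slow++,fast++

slow=8, fast=19, prefix=[1, 4, 5, 6, 7, 10, 11, 13, 14]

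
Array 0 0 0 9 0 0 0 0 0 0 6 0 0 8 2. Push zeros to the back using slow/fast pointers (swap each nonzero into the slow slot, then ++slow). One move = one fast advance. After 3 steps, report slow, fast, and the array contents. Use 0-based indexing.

(s=0,f=0) a[fast]=0 → fast++
(s=0,f=1) a[fast]=0 → fast++
(s=0,f=2) a[fast]=0 → fast++

slow=0, fast=3, a=[0, 0, 0, 9, 0, 0, 0, 0, 0, 0, 6, 0, 0, 8, 2]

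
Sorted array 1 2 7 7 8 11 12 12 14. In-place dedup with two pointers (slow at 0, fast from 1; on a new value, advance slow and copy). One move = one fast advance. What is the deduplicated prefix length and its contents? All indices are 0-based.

(s=0,f=1) a[fast]=2≠a[slow]=1 write a[1]=2 → slow++,fast++
(s=1,f=2) a[fast]=7≠a[slow]=2 write a[2]=7 → slow++,fast++
(s=2,f=3) a[fast]=7=a[slow] dup → fast++
(s=2,f=4) a[fast]=8≠a[slow]=7 write a[3]=8 → slow++,fast++
(s=3,f=5) a[fast]=11≠a[slow]=8 write a[4]=11 → slow++,fast++
(s=4,f=6) a[fast]=12≠a[slow]=11 write a[5]=12 → slow++,fast++
(s=5,f=7) a[fast]=12=a[slow] dup → fast++
(s=5,f=8) a[fast]=14≠a[slow]=12 write a[6]=14 → slow++,fast++

length 7; prefix = [1, 2, 7, 8, 11, 12, 14]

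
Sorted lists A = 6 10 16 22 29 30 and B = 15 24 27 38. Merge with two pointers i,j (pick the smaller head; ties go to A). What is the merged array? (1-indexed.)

[6, 10, 15, 16, 22, 24, 27, 29, 30, 38]

[i=1,j=1] A[i]=6<=B[j]=15 take 6 → i++
[i=2,j=1] A[i]=10<=B[j]=15 take 10 → i++
[i=3,j=1] A[i]=16>B[j]=15 take 15 → j++
[i=3,j=2] A[i]=16<=B[j]=24 take 16 → i++
[i=4,j=2] A[i]=22<=B[j]=24 take 22 → i++
[i=5,j=2] A[i]=29>B[j]=24 take 24 → j++
[i=5,j=3] A[i]=29>B[j]=27 take 27 → j++
[i=5,j=4] A[i]=29<=B[j]=38 take 29 → i++
[i=6,j=4] A[i]=30<=B[j]=38 take 30 → i++
[i=7,j=4] A done, take B[j]=38 → j++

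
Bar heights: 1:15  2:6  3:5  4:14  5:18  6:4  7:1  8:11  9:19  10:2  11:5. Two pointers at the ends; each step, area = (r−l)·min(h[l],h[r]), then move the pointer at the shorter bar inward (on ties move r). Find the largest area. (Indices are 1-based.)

l=1 r=11: min(15,5)*10=50 best=50 *, r--
l=1 r=10: min(15,2)*9=18 best=50, r--
l=1 r=9: min(15,19)*8=120 best=120 *, l++
l=2 r=9: min(6,19)*7=42 best=120, l++
l=3 r=9: min(5,19)*6=30 best=120, l++
l=4 r=9: min(14,19)*5=70 best=120, l++
l=5 r=9: min(18,19)*4=72 best=120, l++
l=6 r=9: min(4,19)*3=12 best=120, l++
l=7 r=9: min(1,19)*2=2 best=120, l++
l=8 r=9: min(11,19)*1=11 best=120, l++

max area = 120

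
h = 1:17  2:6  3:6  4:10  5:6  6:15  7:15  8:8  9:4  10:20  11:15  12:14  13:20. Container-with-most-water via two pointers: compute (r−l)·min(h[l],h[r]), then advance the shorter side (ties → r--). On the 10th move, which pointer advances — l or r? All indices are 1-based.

[1,13] min(17,20)*12=204 best=204 * → l++
[2,13] min(6,20)*11=66 best=204 → l++
[3,13] min(6,20)*10=60 best=204 → l++
[4,13] min(10,20)*9=90 best=204 → l++
[5,13] min(6,20)*8=48 best=204 → l++
[6,13] min(15,20)*7=105 best=204 → l++
[7,13] min(15,20)*6=90 best=204 → l++
[8,13] min(8,20)*5=40 best=204 → l++
[9,13] min(4,20)*4=16 best=204 → l++
[10,13] min(20,20)*3=60 best=204 → r--

r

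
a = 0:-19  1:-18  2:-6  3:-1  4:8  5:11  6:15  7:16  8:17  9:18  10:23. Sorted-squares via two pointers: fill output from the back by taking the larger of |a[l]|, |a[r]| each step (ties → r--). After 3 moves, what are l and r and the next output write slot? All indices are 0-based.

l=1, r=8, next write slot=7

[0,10] |-19|<=|23| out[10]=529 → r--
[0,9] |-19|>|18| out[9]=361 → l++
[1,9] |-18|<=|18| out[8]=324 → r--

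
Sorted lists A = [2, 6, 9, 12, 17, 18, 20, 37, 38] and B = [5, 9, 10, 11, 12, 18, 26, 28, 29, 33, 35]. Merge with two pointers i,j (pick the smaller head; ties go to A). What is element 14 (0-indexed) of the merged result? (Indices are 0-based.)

i=0 j=0: A[i]=2<=B[j]=5 take 2, i++
i=1 j=0: A[i]=6>B[j]=5 take 5, j++
i=1 j=1: A[i]=6<=B[j]=9 take 6, i++
i=2 j=1: A[i]=9<=B[j]=9 take 9, i++
i=3 j=1: A[i]=12>B[j]=9 take 9, j++
i=3 j=2: A[i]=12>B[j]=10 take 10, j++
i=3 j=3: A[i]=12>B[j]=11 take 11, j++
i=3 j=4: A[i]=12<=B[j]=12 take 12, i++
i=4 j=4: A[i]=17>B[j]=12 take 12, j++
i=4 j=5: A[i]=17<=B[j]=18 take 17, i++
i=5 j=5: A[i]=18<=B[j]=18 take 18, i++
i=6 j=5: A[i]=20>B[j]=18 take 18, j++
i=6 j=6: A[i]=20<=B[j]=26 take 20, i++
i=7 j=6: A[i]=37>B[j]=26 take 26, j++
i=7 j=7: A[i]=37>B[j]=28 take 28, j++
i=7 j=8: A[i]=37>B[j]=29 take 29, j++
i=7 j=9: A[i]=37>B[j]=33 take 33, j++
i=7 j=10: A[i]=37>B[j]=35 take 35, j++
i=7 j=11: B done, take A[i]=37, i++
i=8 j=11: B done, take A[i]=38, i++

merged[14] = 28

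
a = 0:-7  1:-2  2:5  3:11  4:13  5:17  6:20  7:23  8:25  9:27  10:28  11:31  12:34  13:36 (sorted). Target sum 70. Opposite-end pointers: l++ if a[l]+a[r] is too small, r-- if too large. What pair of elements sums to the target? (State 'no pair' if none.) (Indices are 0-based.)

[0,13] -7+36=29 <70 → l++
[1,13] -2+36=34 <70 → l++
[2,13] 5+36=41 <70 → l++
[3,13] 11+36=47 <70 → l++
[4,13] 13+36=49 <70 → l++
[5,13] 17+36=53 <70 → l++
[6,13] 20+36=56 <70 → l++
[7,13] 23+36=59 <70 → l++
[8,13] 25+36=61 <70 → l++
[9,13] 27+36=63 <70 → l++
[10,13] 28+36=64 <70 → l++
[11,13] 31+36=67 <70 → l++
[12,13] 34+36=70 → found

(34, 36)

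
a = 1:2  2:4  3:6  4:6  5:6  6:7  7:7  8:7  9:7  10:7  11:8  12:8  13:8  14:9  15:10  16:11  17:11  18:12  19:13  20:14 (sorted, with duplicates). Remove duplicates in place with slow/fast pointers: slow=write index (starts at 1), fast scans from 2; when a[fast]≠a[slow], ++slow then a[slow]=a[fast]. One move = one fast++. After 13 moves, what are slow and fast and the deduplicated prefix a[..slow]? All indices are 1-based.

slow=6, fast=15, prefix=[2, 4, 6, 7, 8, 9]

(s=1,f=2) a[fast]=4≠a[slow]=2 write a[2]=4 → slow++,fast++
(s=2,f=3) a[fast]=6≠a[slow]=4 write a[3]=6 → slow++,fast++
(s=3,f=4) a[fast]=6=a[slow] dup → fast++
(s=3,f=5) a[fast]=6=a[slow] dup → fast++
(s=3,f=6) a[fast]=7≠a[slow]=6 write a[4]=7 → slow++,fast++
(s=4,f=7) a[fast]=7=a[slow] dup → fast++
(s=4,f=8) a[fast]=7=a[slow] dup → fast++
(s=4,f=9) a[fast]=7=a[slow] dup → fast++
(s=4,f=10) a[fast]=7=a[slow] dup → fast++
(s=4,f=11) a[fast]=8≠a[slow]=7 write a[5]=8 → slow++,fast++
(s=5,f=12) a[fast]=8=a[slow] dup → fast++
(s=5,f=13) a[fast]=8=a[slow] dup → fast++
(s=5,f=14) a[fast]=9≠a[slow]=8 write a[6]=9 → slow++,fast++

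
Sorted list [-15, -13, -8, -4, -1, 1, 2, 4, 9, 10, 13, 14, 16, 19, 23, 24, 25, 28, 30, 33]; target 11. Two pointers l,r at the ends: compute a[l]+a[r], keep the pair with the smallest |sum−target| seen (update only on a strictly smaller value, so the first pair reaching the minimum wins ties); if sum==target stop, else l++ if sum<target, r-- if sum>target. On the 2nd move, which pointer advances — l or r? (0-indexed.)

l=0 r=19: -15+33=18 d=7 *, r--
l=0 r=18: -15+30=15 d=4 *, r--

r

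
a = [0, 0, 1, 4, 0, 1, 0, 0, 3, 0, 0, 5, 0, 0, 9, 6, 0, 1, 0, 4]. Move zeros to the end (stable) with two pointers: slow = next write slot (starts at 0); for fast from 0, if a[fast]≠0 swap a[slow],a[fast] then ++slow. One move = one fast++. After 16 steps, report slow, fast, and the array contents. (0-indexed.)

(s=0,f=0) a[fast]=0 → fast++
(s=0,f=1) a[fast]=0 → fast++
(s=0,f=2) a[fast]=1≠0 swap→a[0]=1 → slow++,fast++
(s=1,f=3) a[fast]=4≠0 swap→a[1]=4 → slow++,fast++
(s=2,f=4) a[fast]=0 → fast++
(s=2,f=5) a[fast]=1≠0 swap→a[2]=1 → slow++,fast++
(s=3,f=6) a[fast]=0 → fast++
(s=3,f=7) a[fast]=0 → fast++
(s=3,f=8) a[fast]=3≠0 swap→a[3]=3 → slow++,fast++
(s=4,f=9) a[fast]=0 → fast++
(s=4,f=10) a[fast]=0 → fast++
(s=4,f=11) a[fast]=5≠0 swap→a[4]=5 → slow++,fast++
(s=5,f=12) a[fast]=0 → fast++
(s=5,f=13) a[fast]=0 → fast++
(s=5,f=14) a[fast]=9≠0 swap→a[5]=9 → slow++,fast++
(s=6,f=15) a[fast]=6≠0 swap→a[6]=6 → slow++,fast++

slow=7, fast=16, a=[1, 4, 1, 3, 5, 9, 6, 0, 0, 0, 0, 0, 0, 0, 0, 0, 0, 1, 0, 4]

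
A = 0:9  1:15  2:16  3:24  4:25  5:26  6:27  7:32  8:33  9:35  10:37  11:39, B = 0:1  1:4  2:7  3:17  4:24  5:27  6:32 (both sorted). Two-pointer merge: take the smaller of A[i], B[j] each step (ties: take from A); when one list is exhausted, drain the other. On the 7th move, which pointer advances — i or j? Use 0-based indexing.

[i=0,j=0] A[i]=9>B[j]=1 take 1 → j++
[i=0,j=1] A[i]=9>B[j]=4 take 4 → j++
[i=0,j=2] A[i]=9>B[j]=7 take 7 → j++
[i=0,j=3] A[i]=9<=B[j]=17 take 9 → i++
[i=1,j=3] A[i]=15<=B[j]=17 take 15 → i++
[i=2,j=3] A[i]=16<=B[j]=17 take 16 → i++
[i=3,j=3] A[i]=24>B[j]=17 take 17 → j++

j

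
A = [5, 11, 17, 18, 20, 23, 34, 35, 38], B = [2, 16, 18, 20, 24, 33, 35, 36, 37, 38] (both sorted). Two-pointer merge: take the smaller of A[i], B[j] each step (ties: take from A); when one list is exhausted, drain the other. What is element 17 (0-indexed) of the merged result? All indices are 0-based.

merged[17] = 38

i=0 j=0: A[i]=5>B[j]=2 take 2, j++
i=0 j=1: A[i]=5<=B[j]=16 take 5, i++
i=1 j=1: A[i]=11<=B[j]=16 take 11, i++
i=2 j=1: A[i]=17>B[j]=16 take 16, j++
i=2 j=2: A[i]=17<=B[j]=18 take 17, i++
i=3 j=2: A[i]=18<=B[j]=18 take 18, i++
i=4 j=2: A[i]=20>B[j]=18 take 18, j++
i=4 j=3: A[i]=20<=B[j]=20 take 20, i++
i=5 j=3: A[i]=23>B[j]=20 take 20, j++
i=5 j=4: A[i]=23<=B[j]=24 take 23, i++
i=6 j=4: A[i]=34>B[j]=24 take 24, j++
i=6 j=5: A[i]=34>B[j]=33 take 33, j++
i=6 j=6: A[i]=34<=B[j]=35 take 34, i++
i=7 j=6: A[i]=35<=B[j]=35 take 35, i++
i=8 j=6: A[i]=38>B[j]=35 take 35, j++
i=8 j=7: A[i]=38>B[j]=36 take 36, j++
i=8 j=8: A[i]=38>B[j]=37 take 37, j++
i=8 j=9: A[i]=38<=B[j]=38 take 38, i++
i=9 j=9: A done, take B[j]=38, j++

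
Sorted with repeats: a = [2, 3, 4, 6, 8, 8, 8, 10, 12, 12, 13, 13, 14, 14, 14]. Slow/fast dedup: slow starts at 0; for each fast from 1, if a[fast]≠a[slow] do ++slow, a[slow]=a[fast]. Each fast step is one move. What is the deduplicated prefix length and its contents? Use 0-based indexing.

length 9; prefix = [2, 3, 4, 6, 8, 10, 12, 13, 14]

slow=0 fast=1: a[fast]=3≠a[slow]=2 write a[1]=3, slow++,fast++
slow=1 fast=2: a[fast]=4≠a[slow]=3 write a[2]=4, slow++,fast++
slow=2 fast=3: a[fast]=6≠a[slow]=4 write a[3]=6, slow++,fast++
slow=3 fast=4: a[fast]=8≠a[slow]=6 write a[4]=8, slow++,fast++
slow=4 fast=5: a[fast]=8=a[slow] dup, fast++
slow=4 fast=6: a[fast]=8=a[slow] dup, fast++
slow=4 fast=7: a[fast]=10≠a[slow]=8 write a[5]=10, slow++,fast++
slow=5 fast=8: a[fast]=12≠a[slow]=10 write a[6]=12, slow++,fast++
slow=6 fast=9: a[fast]=12=a[slow] dup, fast++
slow=6 fast=10: a[fast]=13≠a[slow]=12 write a[7]=13, slow++,fast++
slow=7 fast=11: a[fast]=13=a[slow] dup, fast++
slow=7 fast=12: a[fast]=14≠a[slow]=13 write a[8]=14, slow++,fast++
slow=8 fast=13: a[fast]=14=a[slow] dup, fast++
slow=8 fast=14: a[fast]=14=a[slow] dup, fast++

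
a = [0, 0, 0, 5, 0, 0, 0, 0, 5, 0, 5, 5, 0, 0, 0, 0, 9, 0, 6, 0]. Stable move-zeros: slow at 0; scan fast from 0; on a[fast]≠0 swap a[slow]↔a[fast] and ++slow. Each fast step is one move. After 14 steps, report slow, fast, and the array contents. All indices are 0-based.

slow=4, fast=14, a=[5, 5, 5, 5, 0, 0, 0, 0, 0, 0, 0, 0, 0, 0, 0, 0, 9, 0, 6, 0]

slow=0 fast=0: a[fast]=0, fast++
slow=0 fast=1: a[fast]=0, fast++
slow=0 fast=2: a[fast]=0, fast++
slow=0 fast=3: a[fast]=5≠0 swap→a[0]=5, slow++,fast++
slow=1 fast=4: a[fast]=0, fast++
slow=1 fast=5: a[fast]=0, fast++
slow=1 fast=6: a[fast]=0, fast++
slow=1 fast=7: a[fast]=0, fast++
slow=1 fast=8: a[fast]=5≠0 swap→a[1]=5, slow++,fast++
slow=2 fast=9: a[fast]=0, fast++
slow=2 fast=10: a[fast]=5≠0 swap→a[2]=5, slow++,fast++
slow=3 fast=11: a[fast]=5≠0 swap→a[3]=5, slow++,fast++
slow=4 fast=12: a[fast]=0, fast++
slow=4 fast=13: a[fast]=0, fast++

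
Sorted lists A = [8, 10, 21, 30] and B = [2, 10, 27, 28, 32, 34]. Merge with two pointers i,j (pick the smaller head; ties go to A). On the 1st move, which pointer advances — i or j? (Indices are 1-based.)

j

[i=1,j=1] A[i]=8>B[j]=2 take 2 → j++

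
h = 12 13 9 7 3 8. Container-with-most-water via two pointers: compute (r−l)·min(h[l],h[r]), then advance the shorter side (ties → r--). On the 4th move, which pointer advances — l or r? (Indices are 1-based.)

l=1 r=6: min(12,8)*5=40 best=40 *, r--
l=1 r=5: min(12,3)*4=12 best=40, r--
l=1 r=4: min(12,7)*3=21 best=40, r--
l=1 r=3: min(12,9)*2=18 best=40, r--

r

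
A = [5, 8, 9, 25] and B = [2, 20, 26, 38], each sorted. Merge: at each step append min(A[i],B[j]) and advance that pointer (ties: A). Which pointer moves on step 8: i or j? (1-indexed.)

i=1 j=1: A[i]=5>B[j]=2 take 2, j++
i=1 j=2: A[i]=5<=B[j]=20 take 5, i++
i=2 j=2: A[i]=8<=B[j]=20 take 8, i++
i=3 j=2: A[i]=9<=B[j]=20 take 9, i++
i=4 j=2: A[i]=25>B[j]=20 take 20, j++
i=4 j=3: A[i]=25<=B[j]=26 take 25, i++
i=5 j=3: A done, take B[j]=26, j++
i=5 j=4: A done, take B[j]=38, j++

j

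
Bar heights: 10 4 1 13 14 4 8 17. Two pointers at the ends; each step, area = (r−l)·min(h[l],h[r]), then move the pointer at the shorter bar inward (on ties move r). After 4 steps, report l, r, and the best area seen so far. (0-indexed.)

[0,7] min(10,17)*7=70 best=70 * → l++
[1,7] min(4,17)*6=24 best=70 → l++
[2,7] min(1,17)*5=5 best=70 → l++
[3,7] min(13,17)*4=52 best=70 → l++

l=4, r=7, best area=70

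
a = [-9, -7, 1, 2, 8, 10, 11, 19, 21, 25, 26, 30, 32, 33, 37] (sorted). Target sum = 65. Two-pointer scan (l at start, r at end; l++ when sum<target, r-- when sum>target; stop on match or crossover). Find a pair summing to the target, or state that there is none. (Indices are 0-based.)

[0,14] -9+37=28 <65 → l++
[1,14] -7+37=30 <65 → l++
[2,14] 1+37=38 <65 → l++
[3,14] 2+37=39 <65 → l++
[4,14] 8+37=45 <65 → l++
[5,14] 10+37=47 <65 → l++
[6,14] 11+37=48 <65 → l++
[7,14] 19+37=56 <65 → l++
[8,14] 21+37=58 <65 → l++
[9,14] 25+37=62 <65 → l++
[10,14] 26+37=63 <65 → l++
[11,14] 30+37=67 >65 → r--
[11,13] 30+33=63 <65 → l++
[12,13] 32+33=65 → found

(32, 33)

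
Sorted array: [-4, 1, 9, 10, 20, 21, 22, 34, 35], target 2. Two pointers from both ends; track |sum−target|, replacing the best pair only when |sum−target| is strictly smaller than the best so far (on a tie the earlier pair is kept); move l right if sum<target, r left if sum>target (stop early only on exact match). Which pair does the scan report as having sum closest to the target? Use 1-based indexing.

[1,9] -4+35=31 d=29 * → r--
[1,8] -4+34=30 d=28 * → r--
[1,7] -4+22=18 d=16 * → r--
[1,6] -4+21=17 d=15 * → r--
[1,5] -4+20=16 d=14 * → r--
[1,4] -4+10=6 d=4 * → r--
[1,3] -4+9=5 d=3 * → r--
[1,2] -4+1=-3 d=5 → l++

pair (-4, 9) with sum 5 (|Δ|=3)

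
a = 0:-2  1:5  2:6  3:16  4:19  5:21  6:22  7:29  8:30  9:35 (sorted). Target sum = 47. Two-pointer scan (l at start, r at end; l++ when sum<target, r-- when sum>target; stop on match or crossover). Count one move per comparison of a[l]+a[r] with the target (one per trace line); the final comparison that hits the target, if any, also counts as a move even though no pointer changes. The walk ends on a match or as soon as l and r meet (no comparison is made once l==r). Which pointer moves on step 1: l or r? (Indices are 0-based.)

[0,9] -2+35=33 <47 → l++

l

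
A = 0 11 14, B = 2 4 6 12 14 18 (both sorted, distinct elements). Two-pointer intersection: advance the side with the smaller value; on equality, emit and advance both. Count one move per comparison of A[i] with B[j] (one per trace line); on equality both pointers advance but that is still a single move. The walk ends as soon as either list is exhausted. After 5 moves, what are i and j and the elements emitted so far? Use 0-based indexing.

i=2, j=3, emitted=[]

[i=0,j=0] 0<2 → i++
[i=1,j=0] 11>2 → j++
[i=1,j=1] 11>4 → j++
[i=1,j=2] 11>6 → j++
[i=1,j=3] 11<12 → i++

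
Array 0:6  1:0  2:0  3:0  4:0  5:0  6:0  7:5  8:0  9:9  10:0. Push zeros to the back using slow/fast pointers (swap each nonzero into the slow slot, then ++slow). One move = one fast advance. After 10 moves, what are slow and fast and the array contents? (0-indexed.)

(s=0,f=0) a[fast]=6≠0 swap→a[0]=6 → slow++,fast++
(s=1,f=1) a[fast]=0 → fast++
(s=1,f=2) a[fast]=0 → fast++
(s=1,f=3) a[fast]=0 → fast++
(s=1,f=4) a[fast]=0 → fast++
(s=1,f=5) a[fast]=0 → fast++
(s=1,f=6) a[fast]=0 → fast++
(s=1,f=7) a[fast]=5≠0 swap→a[1]=5 → slow++,fast++
(s=2,f=8) a[fast]=0 → fast++
(s=2,f=9) a[fast]=9≠0 swap→a[2]=9 → slow++,fast++

slow=3, fast=10, a=[6, 5, 9, 0, 0, 0, 0, 0, 0, 0, 0]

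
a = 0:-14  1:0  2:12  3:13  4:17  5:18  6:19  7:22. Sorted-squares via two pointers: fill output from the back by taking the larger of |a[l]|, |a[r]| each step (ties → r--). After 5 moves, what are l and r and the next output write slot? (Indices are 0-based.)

l=1, r=3, next write slot=2

[0,7] |-14|<=|22| out[7]=484 → r--
[0,6] |-14|<=|19| out[6]=361 → r--
[0,5] |-14|<=|18| out[5]=324 → r--
[0,4] |-14|<=|17| out[4]=289 → r--
[0,3] |-14|>|13| out[3]=196 → l++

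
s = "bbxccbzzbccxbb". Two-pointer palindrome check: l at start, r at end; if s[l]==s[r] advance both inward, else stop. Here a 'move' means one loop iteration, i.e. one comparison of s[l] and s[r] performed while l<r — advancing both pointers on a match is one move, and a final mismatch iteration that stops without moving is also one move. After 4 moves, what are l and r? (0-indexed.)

l=4, r=9

l=0 r=13: 'b'=='b', l++,r--
l=1 r=12: 'b'=='b', l++,r--
l=2 r=11: 'x'=='x', l++,r--
l=3 r=10: 'c'=='c', l++,r--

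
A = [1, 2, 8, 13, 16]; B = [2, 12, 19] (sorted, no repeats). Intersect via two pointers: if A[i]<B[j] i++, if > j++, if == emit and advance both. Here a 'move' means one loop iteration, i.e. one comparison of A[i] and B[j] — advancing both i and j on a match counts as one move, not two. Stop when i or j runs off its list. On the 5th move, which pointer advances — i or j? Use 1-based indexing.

i

i=1 j=1: 1<2, i++
i=2 j=1: 2==2 emit, i++,j++
i=3 j=2: 8<12, i++
i=4 j=2: 13>12, j++
i=4 j=3: 13<19, i++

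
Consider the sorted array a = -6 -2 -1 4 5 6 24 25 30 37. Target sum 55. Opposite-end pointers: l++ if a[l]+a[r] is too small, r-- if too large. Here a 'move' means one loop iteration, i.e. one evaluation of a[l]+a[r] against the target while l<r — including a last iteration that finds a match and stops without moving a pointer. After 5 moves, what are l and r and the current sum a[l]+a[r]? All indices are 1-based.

l=1 r=10: -6+37=31 <55, l++
l=2 r=10: -2+37=35 <55, l++
l=3 r=10: -1+37=36 <55, l++
l=4 r=10: 4+37=41 <55, l++
l=5 r=10: 5+37=42 <55, l++

l=6, r=10, sum=43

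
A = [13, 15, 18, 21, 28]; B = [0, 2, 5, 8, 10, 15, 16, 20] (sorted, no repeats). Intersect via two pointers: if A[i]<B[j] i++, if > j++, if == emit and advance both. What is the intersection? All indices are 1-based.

intersection = [15]

i=1 j=1: 13>0, j++
i=1 j=2: 13>2, j++
i=1 j=3: 13>5, j++
i=1 j=4: 13>8, j++
i=1 j=5: 13>10, j++
i=1 j=6: 13<15, i++
i=2 j=6: 15==15 emit, i++,j++
i=3 j=7: 18>16, j++
i=3 j=8: 18<20, i++
i=4 j=8: 21>20, j++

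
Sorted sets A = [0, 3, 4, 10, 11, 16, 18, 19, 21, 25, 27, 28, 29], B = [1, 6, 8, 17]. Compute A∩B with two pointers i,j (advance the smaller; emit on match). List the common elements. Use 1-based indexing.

[i=1,j=1] 0<1 → i++
[i=2,j=1] 3>1 → j++
[i=2,j=2] 3<6 → i++
[i=3,j=2] 4<6 → i++
[i=4,j=2] 10>6 → j++
[i=4,j=3] 10>8 → j++
[i=4,j=4] 10<17 → i++
[i=5,j=4] 11<17 → i++
[i=6,j=4] 16<17 → i++
[i=7,j=4] 18>17 → j++

intersection = []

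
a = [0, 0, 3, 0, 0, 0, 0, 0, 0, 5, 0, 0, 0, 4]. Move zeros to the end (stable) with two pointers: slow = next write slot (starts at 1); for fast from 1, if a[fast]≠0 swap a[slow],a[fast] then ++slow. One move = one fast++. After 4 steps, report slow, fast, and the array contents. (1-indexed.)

slow=2, fast=5, a=[3, 0, 0, 0, 0, 0, 0, 0, 0, 5, 0, 0, 0, 4]

(s=1,f=1) a[fast]=0 → fast++
(s=1,f=2) a[fast]=0 → fast++
(s=1,f=3) a[fast]=3≠0 swap→a[1]=3 → slow++,fast++
(s=2,f=4) a[fast]=0 → fast++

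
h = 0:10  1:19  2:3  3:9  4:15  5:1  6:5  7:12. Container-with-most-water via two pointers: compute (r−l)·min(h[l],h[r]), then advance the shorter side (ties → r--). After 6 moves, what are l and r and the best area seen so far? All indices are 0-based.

l=1, r=2, best area=72

l=0 r=7: min(10,12)*7=70 best=70 *, l++
l=1 r=7: min(19,12)*6=72 best=72 *, r--
l=1 r=6: min(19,5)*5=25 best=72, r--
l=1 r=5: min(19,1)*4=4 best=72, r--
l=1 r=4: min(19,15)*3=45 best=72, r--
l=1 r=3: min(19,9)*2=18 best=72, r--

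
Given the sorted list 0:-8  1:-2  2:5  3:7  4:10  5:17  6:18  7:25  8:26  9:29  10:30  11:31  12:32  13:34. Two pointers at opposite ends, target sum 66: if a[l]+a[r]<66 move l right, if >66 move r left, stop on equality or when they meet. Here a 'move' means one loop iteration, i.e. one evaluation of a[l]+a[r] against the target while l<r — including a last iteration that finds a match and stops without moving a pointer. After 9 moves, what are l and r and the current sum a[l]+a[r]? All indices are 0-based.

[0,13] -8+34=26 <66 → l++
[1,13] -2+34=32 <66 → l++
[2,13] 5+34=39 <66 → l++
[3,13] 7+34=41 <66 → l++
[4,13] 10+34=44 <66 → l++
[5,13] 17+34=51 <66 → l++
[6,13] 18+34=52 <66 → l++
[7,13] 25+34=59 <66 → l++
[8,13] 26+34=60 <66 → l++

l=9, r=13, sum=63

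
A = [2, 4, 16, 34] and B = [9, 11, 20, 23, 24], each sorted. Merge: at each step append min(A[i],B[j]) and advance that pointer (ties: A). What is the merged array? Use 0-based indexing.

i=0 j=0: A[i]=2<=B[j]=9 take 2, i++
i=1 j=0: A[i]=4<=B[j]=9 take 4, i++
i=2 j=0: A[i]=16>B[j]=9 take 9, j++
i=2 j=1: A[i]=16>B[j]=11 take 11, j++
i=2 j=2: A[i]=16<=B[j]=20 take 16, i++
i=3 j=2: A[i]=34>B[j]=20 take 20, j++
i=3 j=3: A[i]=34>B[j]=23 take 23, j++
i=3 j=4: A[i]=34>B[j]=24 take 24, j++
i=3 j=5: B done, take A[i]=34, i++

[2, 4, 9, 11, 16, 20, 23, 24, 34]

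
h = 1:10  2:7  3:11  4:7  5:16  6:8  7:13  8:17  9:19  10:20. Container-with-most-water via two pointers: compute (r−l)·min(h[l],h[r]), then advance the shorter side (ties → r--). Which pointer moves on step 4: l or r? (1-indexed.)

l

l=1 r=10: min(10,20)*9=90 best=90 *, l++
l=2 r=10: min(7,20)*8=56 best=90, l++
l=3 r=10: min(11,20)*7=77 best=90, l++
l=4 r=10: min(7,20)*6=42 best=90, l++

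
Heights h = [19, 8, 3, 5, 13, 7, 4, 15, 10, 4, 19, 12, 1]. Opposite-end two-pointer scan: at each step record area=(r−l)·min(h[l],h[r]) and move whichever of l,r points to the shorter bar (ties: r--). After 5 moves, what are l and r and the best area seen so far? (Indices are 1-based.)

[1,13] min(19,1)*12=12 best=12 * → r--
[1,12] min(19,12)*11=132 best=132 * → r--
[1,11] min(19,19)*10=190 best=190 * → r--
[1,10] min(19,4)*9=36 best=190 → r--
[1,9] min(19,10)*8=80 best=190 → r--

l=1, r=8, best area=190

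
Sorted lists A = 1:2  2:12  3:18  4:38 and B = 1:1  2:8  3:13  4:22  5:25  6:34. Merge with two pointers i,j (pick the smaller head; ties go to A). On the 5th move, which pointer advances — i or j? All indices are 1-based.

i=1 j=1: A[i]=2>B[j]=1 take 1, j++
i=1 j=2: A[i]=2<=B[j]=8 take 2, i++
i=2 j=2: A[i]=12>B[j]=8 take 8, j++
i=2 j=3: A[i]=12<=B[j]=13 take 12, i++
i=3 j=3: A[i]=18>B[j]=13 take 13, j++

j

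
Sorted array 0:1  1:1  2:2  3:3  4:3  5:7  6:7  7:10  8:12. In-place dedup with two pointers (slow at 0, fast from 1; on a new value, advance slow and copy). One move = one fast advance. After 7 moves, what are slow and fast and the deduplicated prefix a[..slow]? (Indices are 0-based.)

(s=0,f=1) a[fast]=1=a[slow] dup → fast++
(s=0,f=2) a[fast]=2≠a[slow]=1 write a[1]=2 → slow++,fast++
(s=1,f=3) a[fast]=3≠a[slow]=2 write a[2]=3 → slow++,fast++
(s=2,f=4) a[fast]=3=a[slow] dup → fast++
(s=2,f=5) a[fast]=7≠a[slow]=3 write a[3]=7 → slow++,fast++
(s=3,f=6) a[fast]=7=a[slow] dup → fast++
(s=3,f=7) a[fast]=10≠a[slow]=7 write a[4]=10 → slow++,fast++

slow=4, fast=8, prefix=[1, 2, 3, 7, 10]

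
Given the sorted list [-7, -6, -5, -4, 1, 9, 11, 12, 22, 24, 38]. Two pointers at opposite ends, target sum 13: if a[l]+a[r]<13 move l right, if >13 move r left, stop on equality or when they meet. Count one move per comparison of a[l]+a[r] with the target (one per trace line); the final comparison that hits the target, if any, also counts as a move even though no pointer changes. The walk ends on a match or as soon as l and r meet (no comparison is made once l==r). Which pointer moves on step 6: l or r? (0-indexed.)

l

l=0 r=10: -7+38=31 >13, r--
l=0 r=9: -7+24=17 >13, r--
l=0 r=8: -7+22=15 >13, r--
l=0 r=7: -7+12=5 <13, l++
l=1 r=7: -6+12=6 <13, l++
l=2 r=7: -5+12=7 <13, l++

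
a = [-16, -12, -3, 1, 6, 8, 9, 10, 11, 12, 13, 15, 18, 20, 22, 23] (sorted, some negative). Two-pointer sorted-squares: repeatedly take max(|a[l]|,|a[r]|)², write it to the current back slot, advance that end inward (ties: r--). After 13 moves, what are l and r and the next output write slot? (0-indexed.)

l=2, r=4, next write slot=2

l=0 r=15: |-16|<=|23| out[15]=529, r--
l=0 r=14: |-16|<=|22| out[14]=484, r--
l=0 r=13: |-16|<=|20| out[13]=400, r--
l=0 r=12: |-16|<=|18| out[12]=324, r--
l=0 r=11: |-16|>|15| out[11]=256, l++
l=1 r=11: |-12|<=|15| out[10]=225, r--
l=1 r=10: |-12|<=|13| out[9]=169, r--
l=1 r=9: |-12|<=|12| out[8]=144, r--
l=1 r=8: |-12|>|11| out[7]=144, l++
l=2 r=8: |-3|<=|11| out[6]=121, r--
l=2 r=7: |-3|<=|10| out[5]=100, r--
l=2 r=6: |-3|<=|9| out[4]=81, r--
l=2 r=5: |-3|<=|8| out[3]=64, r--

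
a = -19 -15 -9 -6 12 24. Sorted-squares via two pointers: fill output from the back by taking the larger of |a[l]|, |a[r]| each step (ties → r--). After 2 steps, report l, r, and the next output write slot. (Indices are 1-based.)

l=2, r=5, next write slot=4

[1,6] |-19|<=|24| out[6]=576 → r--
[1,5] |-19|>|12| out[5]=361 → l++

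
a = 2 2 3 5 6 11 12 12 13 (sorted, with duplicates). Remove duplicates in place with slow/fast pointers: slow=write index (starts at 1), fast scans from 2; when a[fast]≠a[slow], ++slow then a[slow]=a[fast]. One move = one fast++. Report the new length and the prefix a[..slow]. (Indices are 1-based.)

slow=1 fast=2: a[fast]=2=a[slow] dup, fast++
slow=1 fast=3: a[fast]=3≠a[slow]=2 write a[2]=3, slow++,fast++
slow=2 fast=4: a[fast]=5≠a[slow]=3 write a[3]=5, slow++,fast++
slow=3 fast=5: a[fast]=6≠a[slow]=5 write a[4]=6, slow++,fast++
slow=4 fast=6: a[fast]=11≠a[slow]=6 write a[5]=11, slow++,fast++
slow=5 fast=7: a[fast]=12≠a[slow]=11 write a[6]=12, slow++,fast++
slow=6 fast=8: a[fast]=12=a[slow] dup, fast++
slow=6 fast=9: a[fast]=13≠a[slow]=12 write a[7]=13, slow++,fast++

length 7; prefix = [2, 3, 5, 6, 11, 12, 13]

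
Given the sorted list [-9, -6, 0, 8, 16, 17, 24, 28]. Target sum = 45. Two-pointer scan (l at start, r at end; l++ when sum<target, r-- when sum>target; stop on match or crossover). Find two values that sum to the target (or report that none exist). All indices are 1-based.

(17, 28)

l=1 r=8: -9+28=19 <45, l++
l=2 r=8: -6+28=22 <45, l++
l=3 r=8: 0+28=28 <45, l++
l=4 r=8: 8+28=36 <45, l++
l=5 r=8: 16+28=44 <45, l++
l=6 r=8: 17+28=45, found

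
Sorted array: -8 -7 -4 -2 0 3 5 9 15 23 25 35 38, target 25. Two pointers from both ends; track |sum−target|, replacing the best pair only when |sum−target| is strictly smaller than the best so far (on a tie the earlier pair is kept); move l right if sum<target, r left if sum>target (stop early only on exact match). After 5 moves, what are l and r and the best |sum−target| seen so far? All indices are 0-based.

l=3, r=10, best |Δ|=2

[0,12] -8+38=30 d=5 * → r--
[0,11] -8+35=27 d=2 * → r--
[0,10] -8+25=17 d=8 → l++
[1,10] -7+25=18 d=7 → l++
[2,10] -4+25=21 d=4 → l++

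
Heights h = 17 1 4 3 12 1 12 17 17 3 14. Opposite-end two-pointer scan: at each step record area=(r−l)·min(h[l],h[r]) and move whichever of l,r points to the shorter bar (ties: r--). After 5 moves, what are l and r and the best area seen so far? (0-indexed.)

l=0, r=5, best area=140

[0,10] min(17,14)*10=140 best=140 * → r--
[0,9] min(17,3)*9=27 best=140 → r--
[0,8] min(17,17)*8=136 best=140 → r--
[0,7] min(17,17)*7=119 best=140 → r--
[0,6] min(17,12)*6=72 best=140 → r--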